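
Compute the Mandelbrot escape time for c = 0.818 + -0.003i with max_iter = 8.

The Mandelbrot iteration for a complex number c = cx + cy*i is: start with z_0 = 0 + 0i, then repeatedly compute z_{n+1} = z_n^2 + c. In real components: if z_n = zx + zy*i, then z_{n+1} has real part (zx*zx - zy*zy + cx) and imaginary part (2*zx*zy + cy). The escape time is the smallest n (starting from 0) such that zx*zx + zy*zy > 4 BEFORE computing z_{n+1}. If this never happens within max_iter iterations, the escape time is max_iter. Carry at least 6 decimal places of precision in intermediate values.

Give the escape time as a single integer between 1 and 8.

z_0 = 0 + 0i, c = 0.8180 + -0.0030i
Iter 1: z = 0.8180 + -0.0030i, |z|^2 = 0.6691
Iter 2: z = 1.4871 + -0.0079i, |z|^2 = 2.2116
Iter 3: z = 3.0294 + -0.0265i, |z|^2 = 9.1783
Escaped at iteration 3

Answer: 3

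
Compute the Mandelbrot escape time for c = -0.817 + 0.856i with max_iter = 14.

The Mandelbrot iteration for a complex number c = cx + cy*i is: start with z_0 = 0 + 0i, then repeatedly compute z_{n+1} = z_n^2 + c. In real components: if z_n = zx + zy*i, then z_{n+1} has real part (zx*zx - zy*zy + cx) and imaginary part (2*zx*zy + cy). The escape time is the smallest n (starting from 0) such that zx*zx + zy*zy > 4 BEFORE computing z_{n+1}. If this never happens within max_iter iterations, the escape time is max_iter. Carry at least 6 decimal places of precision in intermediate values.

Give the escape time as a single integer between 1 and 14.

Answer: 4

Derivation:
z_0 = 0 + 0i, c = -0.8170 + 0.8560i
Iter 1: z = -0.8170 + 0.8560i, |z|^2 = 1.4002
Iter 2: z = -0.8822 + -0.5427i, |z|^2 = 1.0729
Iter 3: z = -0.3332 + 1.8136i, |z|^2 = 3.4001
Iter 4: z = -3.9951 + -0.3525i, |z|^2 = 16.0853
Escaped at iteration 4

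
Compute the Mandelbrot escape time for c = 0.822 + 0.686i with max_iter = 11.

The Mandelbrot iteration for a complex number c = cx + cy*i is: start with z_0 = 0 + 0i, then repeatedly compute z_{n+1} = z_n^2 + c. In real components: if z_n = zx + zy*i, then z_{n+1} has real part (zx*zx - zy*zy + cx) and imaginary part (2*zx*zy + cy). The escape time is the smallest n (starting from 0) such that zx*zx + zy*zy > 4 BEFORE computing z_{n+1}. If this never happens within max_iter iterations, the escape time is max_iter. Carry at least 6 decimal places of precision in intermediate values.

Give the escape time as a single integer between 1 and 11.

z_0 = 0 + 0i, c = 0.8220 + 0.6860i
Iter 1: z = 0.8220 + 0.6860i, |z|^2 = 1.1463
Iter 2: z = 1.0271 + 1.8138i, |z|^2 = 4.3447
Escaped at iteration 2

Answer: 2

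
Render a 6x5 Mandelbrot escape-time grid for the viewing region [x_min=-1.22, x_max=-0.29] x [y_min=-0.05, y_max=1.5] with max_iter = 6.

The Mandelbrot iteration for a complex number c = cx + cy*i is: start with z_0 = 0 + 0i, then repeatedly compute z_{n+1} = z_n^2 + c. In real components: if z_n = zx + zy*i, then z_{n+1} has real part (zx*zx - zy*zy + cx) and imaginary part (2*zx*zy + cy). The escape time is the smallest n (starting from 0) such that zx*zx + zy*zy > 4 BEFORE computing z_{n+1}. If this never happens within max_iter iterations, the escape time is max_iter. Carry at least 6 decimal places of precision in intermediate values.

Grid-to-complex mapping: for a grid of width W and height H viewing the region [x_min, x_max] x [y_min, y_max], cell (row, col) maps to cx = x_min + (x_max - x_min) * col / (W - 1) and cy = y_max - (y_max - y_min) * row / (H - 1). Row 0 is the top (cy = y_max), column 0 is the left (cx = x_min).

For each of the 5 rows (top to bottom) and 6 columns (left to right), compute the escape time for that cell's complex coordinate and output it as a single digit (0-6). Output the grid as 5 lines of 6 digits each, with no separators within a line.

Answer: 222222
333344
334566
666666
666666

Derivation:
(row=0, col=0): c = -1.2200 + 1.5000i → escape time 2
(row=0, col=1): c = -1.0340 + 1.5000i → escape time 2
(row=0, col=2): c = -0.8480 + 1.5000i → escape time 2
(row=0, col=3): c = -0.6620 + 1.5000i → escape time 2
(row=0, col=4): c = -0.4760 + 1.5000i → escape time 2
(row=0, col=5): c = -0.2900 + 1.5000i → escape time 2
(row=1, col=0): c = -1.2200 + 1.1125i → escape time 3
(row=1, col=1): c = -1.0340 + 1.1125i → escape time 3
(row=1, col=2): c = -0.8480 + 1.1125i → escape time 3
(row=1, col=3): c = -0.6620 + 1.1125i → escape time 3
(row=1, col=4): c = -0.4760 + 1.1125i → escape time 4
(row=1, col=5): c = -0.2900 + 1.1125i → escape time 4
(row=2, col=0): c = -1.2200 + 0.7250i → escape time 3
(row=2, col=1): c = -1.0340 + 0.7250i → escape time 3
(row=2, col=2): c = -0.8480 + 0.7250i → escape time 4
(row=2, col=3): c = -0.6620 + 0.7250i → escape time 5
(row=2, col=4): c = -0.4760 + 0.7250i → escape time 6
(row=2, col=5): c = -0.2900 + 0.7250i → escape time 6
(row=3, col=0): c = -1.2200 + 0.3375i → escape time 6
(row=3, col=1): c = -1.0340 + 0.3375i → escape time 6
(row=3, col=2): c = -0.8480 + 0.3375i → escape time 6
(row=3, col=3): c = -0.6620 + 0.3375i → escape time 6
(row=3, col=4): c = -0.4760 + 0.3375i → escape time 6
(row=3, col=5): c = -0.2900 + 0.3375i → escape time 6
(row=4, col=0): c = -1.2200 + -0.0500i → escape time 6
(row=4, col=1): c = -1.0340 + -0.0500i → escape time 6
(row=4, col=2): c = -0.8480 + -0.0500i → escape time 6
(row=4, col=3): c = -0.6620 + -0.0500i → escape time 6
(row=4, col=4): c = -0.4760 + -0.0500i → escape time 6
(row=4, col=5): c = -0.2900 + -0.0500i → escape time 6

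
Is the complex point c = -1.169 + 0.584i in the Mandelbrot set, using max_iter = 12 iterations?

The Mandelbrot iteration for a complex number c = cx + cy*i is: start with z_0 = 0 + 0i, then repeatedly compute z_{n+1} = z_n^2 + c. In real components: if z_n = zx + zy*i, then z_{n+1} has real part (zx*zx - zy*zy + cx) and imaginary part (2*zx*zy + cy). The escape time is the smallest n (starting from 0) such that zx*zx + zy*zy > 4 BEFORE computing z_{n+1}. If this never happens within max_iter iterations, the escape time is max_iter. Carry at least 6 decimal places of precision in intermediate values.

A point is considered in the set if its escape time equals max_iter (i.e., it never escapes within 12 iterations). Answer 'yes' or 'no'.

Answer: no

Derivation:
z_0 = 0 + 0i, c = -1.1690 + 0.5840i
Iter 1: z = -1.1690 + 0.5840i, |z|^2 = 1.7076
Iter 2: z = -0.1435 + -0.7814i, |z|^2 = 0.6312
Iter 3: z = -1.7590 + 0.8083i, |z|^2 = 3.7473
Iter 4: z = 1.2717 + -2.2594i, |z|^2 = 6.7222
Escaped at iteration 4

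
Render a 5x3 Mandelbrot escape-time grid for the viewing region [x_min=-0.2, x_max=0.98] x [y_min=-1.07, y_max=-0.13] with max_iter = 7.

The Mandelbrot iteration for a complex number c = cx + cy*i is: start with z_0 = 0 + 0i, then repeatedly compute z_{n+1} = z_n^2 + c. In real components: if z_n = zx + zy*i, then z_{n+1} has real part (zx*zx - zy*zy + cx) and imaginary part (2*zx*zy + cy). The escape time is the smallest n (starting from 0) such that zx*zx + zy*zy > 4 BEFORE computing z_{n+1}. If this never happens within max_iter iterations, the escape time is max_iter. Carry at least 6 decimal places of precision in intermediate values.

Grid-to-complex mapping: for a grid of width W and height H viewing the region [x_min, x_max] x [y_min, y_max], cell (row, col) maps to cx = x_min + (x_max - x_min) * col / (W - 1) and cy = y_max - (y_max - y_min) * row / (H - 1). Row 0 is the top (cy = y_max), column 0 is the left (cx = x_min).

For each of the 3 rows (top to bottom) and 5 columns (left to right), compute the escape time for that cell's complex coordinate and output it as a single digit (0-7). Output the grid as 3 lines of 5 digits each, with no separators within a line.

(row=0, col=0): c = -0.2000 + -0.1300i → escape time 7
(row=0, col=1): c = 0.0950 + -0.1300i → escape time 7
(row=0, col=2): c = 0.3900 + -0.1300i → escape time 7
(row=0, col=3): c = 0.6850 + -0.1300i → escape time 3
(row=0, col=4): c = 0.9800 + -0.1300i → escape time 3
(row=1, col=0): c = -0.2000 + -0.6000i → escape time 7
(row=1, col=1): c = 0.0950 + -0.6000i → escape time 7
(row=1, col=2): c = 0.3900 + -0.6000i → escape time 7
(row=1, col=3): c = 0.6850 + -0.6000i → escape time 3
(row=1, col=4): c = 0.9800 + -0.6000i → escape time 2
(row=2, col=0): c = -0.2000 + -1.0700i → escape time 7
(row=2, col=1): c = 0.0950 + -1.0700i → escape time 4
(row=2, col=2): c = 0.3900 + -1.0700i → escape time 3
(row=2, col=3): c = 0.6850 + -1.0700i → escape time 2
(row=2, col=4): c = 0.9800 + -1.0700i → escape time 2

Answer: 77733
77732
74322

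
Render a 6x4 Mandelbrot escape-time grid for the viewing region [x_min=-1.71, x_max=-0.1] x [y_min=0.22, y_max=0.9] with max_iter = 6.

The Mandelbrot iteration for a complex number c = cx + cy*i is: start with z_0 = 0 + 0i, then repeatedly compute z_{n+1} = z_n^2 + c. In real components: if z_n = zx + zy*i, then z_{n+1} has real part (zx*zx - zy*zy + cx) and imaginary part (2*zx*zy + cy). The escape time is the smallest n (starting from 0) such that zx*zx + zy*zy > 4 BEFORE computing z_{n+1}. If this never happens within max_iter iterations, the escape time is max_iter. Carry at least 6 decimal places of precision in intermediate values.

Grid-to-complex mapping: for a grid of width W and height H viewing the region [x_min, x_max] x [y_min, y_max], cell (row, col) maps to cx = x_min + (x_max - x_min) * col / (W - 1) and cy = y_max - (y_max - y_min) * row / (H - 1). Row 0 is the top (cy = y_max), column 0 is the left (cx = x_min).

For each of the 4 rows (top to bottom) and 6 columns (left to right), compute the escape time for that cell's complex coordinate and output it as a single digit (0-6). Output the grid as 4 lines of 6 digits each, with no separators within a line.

Answer: 233456
334566
345666
466666

Derivation:
(row=0, col=0): c = -1.7100 + 0.9000i → escape time 2
(row=0, col=1): c = -1.3880 + 0.9000i → escape time 3
(row=0, col=2): c = -1.0660 + 0.9000i → escape time 3
(row=0, col=3): c = -0.7440 + 0.9000i → escape time 4
(row=0, col=4): c = -0.4220 + 0.9000i → escape time 5
(row=0, col=5): c = -0.1000 + 0.9000i → escape time 6
(row=1, col=0): c = -1.7100 + 0.6733i → escape time 3
(row=1, col=1): c = -1.3880 + 0.6733i → escape time 3
(row=1, col=2): c = -1.0660 + 0.6733i → escape time 4
(row=1, col=3): c = -0.7440 + 0.6733i → escape time 5
(row=1, col=4): c = -0.4220 + 0.6733i → escape time 6
(row=1, col=5): c = -0.1000 + 0.6733i → escape time 6
(row=2, col=0): c = -1.7100 + 0.4467i → escape time 3
(row=2, col=1): c = -1.3880 + 0.4467i → escape time 4
(row=2, col=2): c = -1.0660 + 0.4467i → escape time 5
(row=2, col=3): c = -0.7440 + 0.4467i → escape time 6
(row=2, col=4): c = -0.4220 + 0.4467i → escape time 6
(row=2, col=5): c = -0.1000 + 0.4467i → escape time 6
(row=3, col=0): c = -1.7100 + 0.2200i → escape time 4
(row=3, col=1): c = -1.3880 + 0.2200i → escape time 6
(row=3, col=2): c = -1.0660 + 0.2200i → escape time 6
(row=3, col=3): c = -0.7440 + 0.2200i → escape time 6
(row=3, col=4): c = -0.4220 + 0.2200i → escape time 6
(row=3, col=5): c = -0.1000 + 0.2200i → escape time 6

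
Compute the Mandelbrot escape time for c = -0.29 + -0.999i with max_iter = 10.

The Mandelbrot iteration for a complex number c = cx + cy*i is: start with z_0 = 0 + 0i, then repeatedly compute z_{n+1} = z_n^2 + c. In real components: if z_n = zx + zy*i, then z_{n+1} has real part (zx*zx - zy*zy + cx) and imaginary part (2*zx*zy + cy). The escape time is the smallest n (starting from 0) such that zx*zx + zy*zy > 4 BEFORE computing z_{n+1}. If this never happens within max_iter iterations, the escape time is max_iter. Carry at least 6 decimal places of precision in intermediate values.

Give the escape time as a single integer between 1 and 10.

z_0 = 0 + 0i, c = -0.2900 + -0.9990i
Iter 1: z = -0.2900 + -0.9990i, |z|^2 = 1.0821
Iter 2: z = -1.2039 + -0.4196i, |z|^2 = 1.6254
Iter 3: z = 0.9833 + 0.0113i, |z|^2 = 0.9671
Iter 4: z = 0.6768 + -0.9768i, |z|^2 = 1.4123
Iter 5: z = -0.7862 + -2.3213i, |z|^2 = 6.0064
Escaped at iteration 5

Answer: 5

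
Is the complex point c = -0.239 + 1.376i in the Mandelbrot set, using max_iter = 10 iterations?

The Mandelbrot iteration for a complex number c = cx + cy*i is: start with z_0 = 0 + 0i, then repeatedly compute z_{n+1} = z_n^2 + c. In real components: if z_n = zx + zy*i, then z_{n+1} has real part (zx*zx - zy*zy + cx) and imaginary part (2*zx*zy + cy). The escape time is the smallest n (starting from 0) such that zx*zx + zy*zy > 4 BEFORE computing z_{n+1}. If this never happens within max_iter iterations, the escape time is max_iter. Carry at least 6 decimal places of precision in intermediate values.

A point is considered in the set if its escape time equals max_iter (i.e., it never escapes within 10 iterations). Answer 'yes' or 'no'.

Answer: no

Derivation:
z_0 = 0 + 0i, c = -0.2390 + 1.3760i
Iter 1: z = -0.2390 + 1.3760i, |z|^2 = 1.9505
Iter 2: z = -2.0753 + 0.7183i, |z|^2 = 4.8226
Escaped at iteration 2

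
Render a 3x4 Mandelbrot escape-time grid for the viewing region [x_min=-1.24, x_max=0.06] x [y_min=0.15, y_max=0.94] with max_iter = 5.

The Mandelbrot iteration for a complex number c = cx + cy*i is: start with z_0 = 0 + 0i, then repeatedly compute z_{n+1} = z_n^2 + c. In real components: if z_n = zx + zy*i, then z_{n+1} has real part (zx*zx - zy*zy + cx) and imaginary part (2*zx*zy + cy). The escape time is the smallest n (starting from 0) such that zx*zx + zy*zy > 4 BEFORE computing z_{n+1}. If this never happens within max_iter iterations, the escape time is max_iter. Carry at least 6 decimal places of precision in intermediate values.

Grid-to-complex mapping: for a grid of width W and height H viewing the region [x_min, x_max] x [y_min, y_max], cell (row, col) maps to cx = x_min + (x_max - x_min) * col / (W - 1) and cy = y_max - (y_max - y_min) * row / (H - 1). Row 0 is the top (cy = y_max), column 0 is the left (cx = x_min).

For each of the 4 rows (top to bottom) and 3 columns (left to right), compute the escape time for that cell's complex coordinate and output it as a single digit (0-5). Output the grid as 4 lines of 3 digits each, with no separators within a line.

Answer: 345
355
555
555

Derivation:
(row=0, col=0): c = -1.2400 + 0.9400i → escape time 3
(row=0, col=1): c = -0.5900 + 0.9400i → escape time 4
(row=0, col=2): c = 0.0600 + 0.9400i → escape time 5
(row=1, col=0): c = -1.2400 + 0.6767i → escape time 3
(row=1, col=1): c = -0.5900 + 0.6767i → escape time 5
(row=1, col=2): c = 0.0600 + 0.6767i → escape time 5
(row=2, col=0): c = -1.2400 + 0.4133i → escape time 5
(row=2, col=1): c = -0.5900 + 0.4133i → escape time 5
(row=2, col=2): c = 0.0600 + 0.4133i → escape time 5
(row=3, col=0): c = -1.2400 + 0.1500i → escape time 5
(row=3, col=1): c = -0.5900 + 0.1500i → escape time 5
(row=3, col=2): c = 0.0600 + 0.1500i → escape time 5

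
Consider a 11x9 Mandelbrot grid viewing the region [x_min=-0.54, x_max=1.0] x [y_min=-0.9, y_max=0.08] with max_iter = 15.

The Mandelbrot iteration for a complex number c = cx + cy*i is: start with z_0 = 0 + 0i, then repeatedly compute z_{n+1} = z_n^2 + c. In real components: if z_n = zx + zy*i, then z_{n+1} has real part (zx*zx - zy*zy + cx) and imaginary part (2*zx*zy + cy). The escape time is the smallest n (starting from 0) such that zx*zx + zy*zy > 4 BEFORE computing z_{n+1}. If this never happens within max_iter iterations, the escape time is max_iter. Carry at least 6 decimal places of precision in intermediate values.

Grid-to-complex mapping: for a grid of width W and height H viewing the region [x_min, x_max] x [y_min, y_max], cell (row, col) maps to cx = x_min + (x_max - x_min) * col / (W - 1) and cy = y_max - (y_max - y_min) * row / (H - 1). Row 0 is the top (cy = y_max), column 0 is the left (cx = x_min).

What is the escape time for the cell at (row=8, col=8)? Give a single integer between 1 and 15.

Answer: 2

Derivation:
z_0 = 0 + 0i, c = 0.6920 + -0.9000i
Iter 1: z = 0.6920 + -0.9000i, |z|^2 = 1.2889
Iter 2: z = 0.3609 + -2.1456i, |z|^2 = 4.7338
Escaped at iteration 2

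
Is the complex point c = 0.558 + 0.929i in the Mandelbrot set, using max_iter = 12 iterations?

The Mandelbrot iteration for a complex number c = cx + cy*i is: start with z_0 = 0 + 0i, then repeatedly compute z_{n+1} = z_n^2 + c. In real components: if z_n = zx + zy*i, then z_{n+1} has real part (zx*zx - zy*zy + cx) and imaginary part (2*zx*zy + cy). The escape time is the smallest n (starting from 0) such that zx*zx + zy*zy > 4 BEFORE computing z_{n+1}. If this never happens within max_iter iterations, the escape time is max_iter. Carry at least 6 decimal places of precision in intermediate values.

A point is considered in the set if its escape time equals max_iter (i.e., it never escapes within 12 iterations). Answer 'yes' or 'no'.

Answer: no

Derivation:
z_0 = 0 + 0i, c = 0.5580 + 0.9290i
Iter 1: z = 0.5580 + 0.9290i, |z|^2 = 1.1744
Iter 2: z = 0.0063 + 1.9658i, |z|^2 = 3.8643
Iter 3: z = -3.3062 + 0.9539i, |z|^2 = 11.8407
Escaped at iteration 3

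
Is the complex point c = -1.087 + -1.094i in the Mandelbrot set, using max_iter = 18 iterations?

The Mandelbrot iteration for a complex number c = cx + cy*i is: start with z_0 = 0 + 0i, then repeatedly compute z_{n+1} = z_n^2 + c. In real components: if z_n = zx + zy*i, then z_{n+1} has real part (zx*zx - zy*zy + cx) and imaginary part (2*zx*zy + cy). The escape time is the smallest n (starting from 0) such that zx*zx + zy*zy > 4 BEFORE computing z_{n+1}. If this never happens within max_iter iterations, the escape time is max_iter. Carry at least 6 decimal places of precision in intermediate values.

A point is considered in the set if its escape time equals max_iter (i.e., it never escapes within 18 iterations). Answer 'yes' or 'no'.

Answer: no

Derivation:
z_0 = 0 + 0i, c = -1.0870 + -1.0940i
Iter 1: z = -1.0870 + -1.0940i, |z|^2 = 2.3784
Iter 2: z = -1.1023 + 1.2844i, |z|^2 = 2.8646
Iter 3: z = -1.5216 + -3.9254i, |z|^2 = 17.7240
Escaped at iteration 3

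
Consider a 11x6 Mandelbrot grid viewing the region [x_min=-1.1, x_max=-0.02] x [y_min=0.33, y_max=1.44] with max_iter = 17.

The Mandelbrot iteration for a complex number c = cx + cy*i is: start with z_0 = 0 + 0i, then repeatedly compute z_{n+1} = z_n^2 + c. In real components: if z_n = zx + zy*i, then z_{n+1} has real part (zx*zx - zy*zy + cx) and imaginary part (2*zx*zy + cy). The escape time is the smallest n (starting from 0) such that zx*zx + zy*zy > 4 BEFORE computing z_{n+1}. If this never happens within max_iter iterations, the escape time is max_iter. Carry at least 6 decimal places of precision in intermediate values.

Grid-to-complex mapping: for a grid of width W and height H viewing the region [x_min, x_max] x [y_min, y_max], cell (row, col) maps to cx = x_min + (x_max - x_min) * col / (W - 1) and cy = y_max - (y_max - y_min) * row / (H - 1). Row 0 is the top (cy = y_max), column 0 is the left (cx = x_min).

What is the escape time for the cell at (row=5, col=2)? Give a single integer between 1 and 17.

z_0 = 0 + 0i, c = -0.8840 + 0.3300i
Iter 1: z = -0.8840 + 0.3300i, |z|^2 = 0.8904
Iter 2: z = -0.2114 + -0.2534i, |z|^2 = 0.1089
Iter 3: z = -0.9035 + 0.4372i, |z|^2 = 1.0075
Iter 4: z = -0.2588 + -0.4600i, |z|^2 = 0.2786
Iter 5: z = -1.0286 + 0.5681i, |z|^2 = 1.3808
Iter 6: z = -0.1486 + -0.8387i, |z|^2 = 0.7255
Iter 7: z = -1.5653 + 0.5793i, |z|^2 = 2.7857
Iter 8: z = 1.2306 + -1.4834i, |z|^2 = 3.7148
Iter 9: z = -1.5702 + -3.3209i, |z|^2 = 13.4940
Escaped at iteration 9

Answer: 9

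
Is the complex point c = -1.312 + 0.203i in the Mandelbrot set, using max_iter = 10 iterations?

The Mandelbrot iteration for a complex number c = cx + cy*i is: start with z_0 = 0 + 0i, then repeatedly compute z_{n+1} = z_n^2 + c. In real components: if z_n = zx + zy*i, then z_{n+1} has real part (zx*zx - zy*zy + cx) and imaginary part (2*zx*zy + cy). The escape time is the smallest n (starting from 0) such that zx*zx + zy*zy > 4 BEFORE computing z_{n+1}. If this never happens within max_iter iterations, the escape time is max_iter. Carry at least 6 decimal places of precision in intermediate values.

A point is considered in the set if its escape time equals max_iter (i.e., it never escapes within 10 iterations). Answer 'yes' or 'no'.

z_0 = 0 + 0i, c = -1.3120 + 0.2030i
Iter 1: z = -1.3120 + 0.2030i, |z|^2 = 1.7626
Iter 2: z = 0.3681 + -0.3297i, |z|^2 = 0.2442
Iter 3: z = -1.2852 + -0.0397i, |z|^2 = 1.6532
Iter 4: z = 0.3381 + 0.3051i, |z|^2 = 0.2074
Iter 5: z = -1.2908 + 0.4093i, |z|^2 = 1.8337
Iter 6: z = 0.1867 + -0.8536i, |z|^2 = 0.7635
Iter 7: z = -2.0058 + -0.1157i, |z|^2 = 4.0368
Escaped at iteration 7

Answer: no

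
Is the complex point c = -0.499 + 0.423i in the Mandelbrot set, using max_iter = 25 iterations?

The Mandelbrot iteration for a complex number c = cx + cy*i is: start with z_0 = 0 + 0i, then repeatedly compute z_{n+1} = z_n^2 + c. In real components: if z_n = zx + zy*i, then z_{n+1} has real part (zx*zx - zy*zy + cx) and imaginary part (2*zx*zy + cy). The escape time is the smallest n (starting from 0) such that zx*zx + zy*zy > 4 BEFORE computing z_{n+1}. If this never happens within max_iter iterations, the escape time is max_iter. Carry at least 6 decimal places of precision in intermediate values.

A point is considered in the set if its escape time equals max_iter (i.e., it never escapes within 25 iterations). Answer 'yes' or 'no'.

z_0 = 0 + 0i, c = -0.4990 + 0.4230i
Iter 1: z = -0.4990 + 0.4230i, |z|^2 = 0.4279
Iter 2: z = -0.4289 + 0.0008i, |z|^2 = 0.1840
Iter 3: z = -0.3150 + 0.4223i, |z|^2 = 0.2776
Iter 4: z = -0.5781 + 0.1569i, |z|^2 = 0.3588
Iter 5: z = -0.1895 + 0.2415i, |z|^2 = 0.0942
Iter 6: z = -0.5214 + 0.3315i, |z|^2 = 0.3818
Iter 7: z = -0.3370 + 0.0773i, |z|^2 = 0.1195
Iter 8: z = -0.3914 + 0.3709i, |z|^2 = 0.2908
Iter 9: z = -0.4834 + 0.1326i, |z|^2 = 0.2512
Iter 10: z = -0.2830 + 0.2948i, |z|^2 = 0.1670
Iter 11: z = -0.5058 + 0.2562i, |z|^2 = 0.3215
Iter 12: z = -0.3088 + 0.1638i, |z|^2 = 0.1222
Iter 13: z = -0.4305 + 0.3218i, |z|^2 = 0.2889
Iter 14: z = -0.4172 + 0.1459i, |z|^2 = 0.1954
Iter 15: z = -0.3462 + 0.3012i, |z|^2 = 0.2106
Iter 16: z = -0.4699 + 0.2144i, |z|^2 = 0.2668
Iter 17: z = -0.3242 + 0.2215i, |z|^2 = 0.1542
Iter 18: z = -0.4430 + 0.2794i, |z|^2 = 0.2743
Iter 19: z = -0.3808 + 0.1755i, |z|^2 = 0.1758
Iter 20: z = -0.3848 + 0.2893i, |z|^2 = 0.2318
Iter 21: z = -0.4347 + 0.2003i, |z|^2 = 0.2291
Iter 22: z = -0.3502 + 0.2488i, |z|^2 = 0.1845
Iter 23: z = -0.4383 + 0.2487i, |z|^2 = 0.2540
Iter 24: z = -0.3688 + 0.2050i, |z|^2 = 0.1780
Did not escape in 25 iterations → in set

Answer: yes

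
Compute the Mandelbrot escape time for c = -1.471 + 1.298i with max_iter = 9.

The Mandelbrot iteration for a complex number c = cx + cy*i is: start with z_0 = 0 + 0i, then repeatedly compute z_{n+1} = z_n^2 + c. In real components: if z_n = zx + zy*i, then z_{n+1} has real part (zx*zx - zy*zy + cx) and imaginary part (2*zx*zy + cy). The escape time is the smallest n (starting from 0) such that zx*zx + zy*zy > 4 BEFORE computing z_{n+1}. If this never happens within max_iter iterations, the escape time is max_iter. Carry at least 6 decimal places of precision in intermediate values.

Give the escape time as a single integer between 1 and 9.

z_0 = 0 + 0i, c = -1.4710 + 1.2980i
Iter 1: z = -1.4710 + 1.2980i, |z|^2 = 3.8486
Iter 2: z = -0.9920 + -2.5207i, |z|^2 = 7.3380
Escaped at iteration 2

Answer: 2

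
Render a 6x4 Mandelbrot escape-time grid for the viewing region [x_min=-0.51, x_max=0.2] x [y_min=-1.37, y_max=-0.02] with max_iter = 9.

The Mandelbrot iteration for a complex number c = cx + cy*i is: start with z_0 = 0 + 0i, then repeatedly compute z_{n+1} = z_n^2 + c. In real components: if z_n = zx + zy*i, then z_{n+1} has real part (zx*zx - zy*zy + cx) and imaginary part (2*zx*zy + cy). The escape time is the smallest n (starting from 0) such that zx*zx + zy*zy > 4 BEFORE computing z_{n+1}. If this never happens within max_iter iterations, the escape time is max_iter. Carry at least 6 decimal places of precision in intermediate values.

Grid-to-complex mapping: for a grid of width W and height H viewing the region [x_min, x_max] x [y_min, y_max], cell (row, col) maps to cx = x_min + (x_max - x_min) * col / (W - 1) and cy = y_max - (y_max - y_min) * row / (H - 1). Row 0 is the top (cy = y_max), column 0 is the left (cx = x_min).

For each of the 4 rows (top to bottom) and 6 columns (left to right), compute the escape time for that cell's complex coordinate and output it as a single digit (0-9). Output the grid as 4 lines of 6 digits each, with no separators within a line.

Answer: 999999
999999
457964
222222

Derivation:
(row=0, col=0): c = -0.5100 + -0.0200i → escape time 9
(row=0, col=1): c = -0.3680 + -0.0200i → escape time 9
(row=0, col=2): c = -0.2260 + -0.0200i → escape time 9
(row=0, col=3): c = -0.0840 + -0.0200i → escape time 9
(row=0, col=4): c = 0.0580 + -0.0200i → escape time 9
(row=0, col=5): c = 0.2000 + -0.0200i → escape time 9
(row=1, col=0): c = -0.5100 + -0.4700i → escape time 9
(row=1, col=1): c = -0.3680 + -0.4700i → escape time 9
(row=1, col=2): c = -0.2260 + -0.4700i → escape time 9
(row=1, col=3): c = -0.0840 + -0.4700i → escape time 9
(row=1, col=4): c = 0.0580 + -0.4700i → escape time 9
(row=1, col=5): c = 0.2000 + -0.4700i → escape time 9
(row=2, col=0): c = -0.5100 + -0.9200i → escape time 4
(row=2, col=1): c = -0.3680 + -0.9200i → escape time 5
(row=2, col=2): c = -0.2260 + -0.9200i → escape time 7
(row=2, col=3): c = -0.0840 + -0.9200i → escape time 9
(row=2, col=4): c = 0.0580 + -0.9200i → escape time 6
(row=2, col=5): c = 0.2000 + -0.9200i → escape time 4
(row=3, col=0): c = -0.5100 + -1.3700i → escape time 2
(row=3, col=1): c = -0.3680 + -1.3700i → escape time 2
(row=3, col=2): c = -0.2260 + -1.3700i → escape time 2
(row=3, col=3): c = -0.0840 + -1.3700i → escape time 2
(row=3, col=4): c = 0.0580 + -1.3700i → escape time 2
(row=3, col=5): c = 0.2000 + -1.3700i → escape time 2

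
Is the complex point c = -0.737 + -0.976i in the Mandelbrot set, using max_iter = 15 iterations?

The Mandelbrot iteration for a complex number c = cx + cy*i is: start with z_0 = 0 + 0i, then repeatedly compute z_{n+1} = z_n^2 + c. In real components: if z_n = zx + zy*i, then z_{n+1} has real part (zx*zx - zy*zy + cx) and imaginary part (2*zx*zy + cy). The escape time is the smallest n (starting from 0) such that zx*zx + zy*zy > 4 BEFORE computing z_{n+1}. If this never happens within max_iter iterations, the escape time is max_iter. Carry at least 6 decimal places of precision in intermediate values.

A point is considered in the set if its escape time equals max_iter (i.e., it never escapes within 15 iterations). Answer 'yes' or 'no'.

Answer: no

Derivation:
z_0 = 0 + 0i, c = -0.7370 + -0.9760i
Iter 1: z = -0.7370 + -0.9760i, |z|^2 = 1.4957
Iter 2: z = -1.1464 + 0.4626i, |z|^2 = 1.5283
Iter 3: z = 0.3632 + -2.0367i, |z|^2 = 4.2801
Escaped at iteration 3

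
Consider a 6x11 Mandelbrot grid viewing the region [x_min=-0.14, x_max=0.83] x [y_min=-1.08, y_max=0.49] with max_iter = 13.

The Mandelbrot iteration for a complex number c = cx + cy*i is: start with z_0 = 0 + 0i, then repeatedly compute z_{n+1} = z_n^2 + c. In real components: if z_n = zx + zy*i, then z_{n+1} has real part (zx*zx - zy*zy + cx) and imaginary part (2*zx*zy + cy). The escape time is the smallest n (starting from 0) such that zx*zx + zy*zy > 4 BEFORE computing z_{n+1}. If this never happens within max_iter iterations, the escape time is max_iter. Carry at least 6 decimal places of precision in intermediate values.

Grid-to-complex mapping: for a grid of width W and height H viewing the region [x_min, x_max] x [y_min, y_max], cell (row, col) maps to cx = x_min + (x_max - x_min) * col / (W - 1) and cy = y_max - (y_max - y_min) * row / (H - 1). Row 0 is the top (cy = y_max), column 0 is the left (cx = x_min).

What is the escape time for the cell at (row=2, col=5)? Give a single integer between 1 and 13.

Answer: 3

Derivation:
z_0 = 0 + 0i, c = 0.8300 + 0.1760i
Iter 1: z = 0.8300 + 0.1760i, |z|^2 = 0.7199
Iter 2: z = 1.4879 + 0.4682i, |z|^2 = 2.4331
Iter 3: z = 2.8247 + 1.5692i, |z|^2 = 10.4415
Escaped at iteration 3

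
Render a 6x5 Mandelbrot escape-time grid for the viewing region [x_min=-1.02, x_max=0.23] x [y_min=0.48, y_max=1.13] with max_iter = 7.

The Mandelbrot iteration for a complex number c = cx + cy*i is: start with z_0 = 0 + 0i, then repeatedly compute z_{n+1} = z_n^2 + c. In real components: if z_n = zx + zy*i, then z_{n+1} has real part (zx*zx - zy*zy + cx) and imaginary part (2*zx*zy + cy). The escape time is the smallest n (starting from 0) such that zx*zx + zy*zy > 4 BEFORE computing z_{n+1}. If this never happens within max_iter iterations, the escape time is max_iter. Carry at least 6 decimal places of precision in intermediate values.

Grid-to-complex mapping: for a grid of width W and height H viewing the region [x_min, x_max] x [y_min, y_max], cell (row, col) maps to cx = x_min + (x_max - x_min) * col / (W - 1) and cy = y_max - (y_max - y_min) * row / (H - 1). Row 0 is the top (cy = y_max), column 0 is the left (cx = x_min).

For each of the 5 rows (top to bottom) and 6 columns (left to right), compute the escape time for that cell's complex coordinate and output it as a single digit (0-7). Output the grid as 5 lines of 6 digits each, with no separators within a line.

Answer: 333443
334674
345775
457777
567777

Derivation:
(row=0, col=0): c = -1.0200 + 1.1300i → escape time 3
(row=0, col=1): c = -0.7700 + 1.1300i → escape time 3
(row=0, col=2): c = -0.5200 + 1.1300i → escape time 3
(row=0, col=3): c = -0.2700 + 1.1300i → escape time 4
(row=0, col=4): c = -0.0200 + 1.1300i → escape time 4
(row=0, col=5): c = 0.2300 + 1.1300i → escape time 3
(row=1, col=0): c = -1.0200 + 0.9675i → escape time 3
(row=1, col=1): c = -0.7700 + 0.9675i → escape time 3
(row=1, col=2): c = -0.5200 + 0.9675i → escape time 4
(row=1, col=3): c = -0.2700 + 0.9675i → escape time 6
(row=1, col=4): c = -0.0200 + 0.9675i → escape time 7
(row=1, col=5): c = 0.2300 + 0.9675i → escape time 4
(row=2, col=0): c = -1.0200 + 0.8050i → escape time 3
(row=2, col=1): c = -0.7700 + 0.8050i → escape time 4
(row=2, col=2): c = -0.5200 + 0.8050i → escape time 5
(row=2, col=3): c = -0.2700 + 0.8050i → escape time 7
(row=2, col=4): c = -0.0200 + 0.8050i → escape time 7
(row=2, col=5): c = 0.2300 + 0.8050i → escape time 5
(row=3, col=0): c = -1.0200 + 0.6425i → escape time 4
(row=3, col=1): c = -0.7700 + 0.6425i → escape time 5
(row=3, col=2): c = -0.5200 + 0.6425i → escape time 7
(row=3, col=3): c = -0.2700 + 0.6425i → escape time 7
(row=3, col=4): c = -0.0200 + 0.6425i → escape time 7
(row=3, col=5): c = 0.2300 + 0.6425i → escape time 7
(row=4, col=0): c = -1.0200 + 0.4800i → escape time 5
(row=4, col=1): c = -0.7700 + 0.4800i → escape time 6
(row=4, col=2): c = -0.5200 + 0.4800i → escape time 7
(row=4, col=3): c = -0.2700 + 0.4800i → escape time 7
(row=4, col=4): c = -0.0200 + 0.4800i → escape time 7
(row=4, col=5): c = 0.2300 + 0.4800i → escape time 7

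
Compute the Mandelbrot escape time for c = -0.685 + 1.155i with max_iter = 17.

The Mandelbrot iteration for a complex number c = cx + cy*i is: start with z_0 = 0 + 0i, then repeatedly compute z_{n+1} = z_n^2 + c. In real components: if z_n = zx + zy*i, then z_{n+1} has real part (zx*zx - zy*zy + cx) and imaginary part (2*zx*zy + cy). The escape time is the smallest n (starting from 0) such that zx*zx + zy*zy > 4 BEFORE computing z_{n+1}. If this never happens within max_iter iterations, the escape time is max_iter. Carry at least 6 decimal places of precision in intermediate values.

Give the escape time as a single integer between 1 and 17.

Answer: 3

Derivation:
z_0 = 0 + 0i, c = -0.6850 + 1.1550i
Iter 1: z = -0.6850 + 1.1550i, |z|^2 = 1.8033
Iter 2: z = -1.5498 + -0.4274i, |z|^2 = 2.5845
Iter 3: z = 1.5343 + 2.4796i, |z|^2 = 8.5024
Escaped at iteration 3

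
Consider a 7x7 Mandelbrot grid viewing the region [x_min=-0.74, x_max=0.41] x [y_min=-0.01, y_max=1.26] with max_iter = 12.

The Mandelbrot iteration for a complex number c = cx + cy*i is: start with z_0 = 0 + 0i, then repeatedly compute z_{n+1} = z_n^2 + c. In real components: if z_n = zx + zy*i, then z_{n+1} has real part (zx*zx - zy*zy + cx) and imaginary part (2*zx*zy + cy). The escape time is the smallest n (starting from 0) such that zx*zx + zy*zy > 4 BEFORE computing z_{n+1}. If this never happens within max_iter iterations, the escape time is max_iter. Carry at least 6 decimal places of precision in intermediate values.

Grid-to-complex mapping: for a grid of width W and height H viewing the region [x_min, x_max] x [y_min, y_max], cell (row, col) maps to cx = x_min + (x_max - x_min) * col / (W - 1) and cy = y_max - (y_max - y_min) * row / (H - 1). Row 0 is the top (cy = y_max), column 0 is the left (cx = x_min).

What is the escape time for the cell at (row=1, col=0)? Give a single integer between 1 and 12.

Answer: 3

Derivation:
z_0 = 0 + 0i, c = -0.7400 + 1.0483i
Iter 1: z = -0.7400 + 1.0483i, |z|^2 = 1.6466
Iter 2: z = -1.2914 + -0.5032i, |z|^2 = 1.9209
Iter 3: z = 0.6745 + 2.3480i, |z|^2 = 5.9681
Escaped at iteration 3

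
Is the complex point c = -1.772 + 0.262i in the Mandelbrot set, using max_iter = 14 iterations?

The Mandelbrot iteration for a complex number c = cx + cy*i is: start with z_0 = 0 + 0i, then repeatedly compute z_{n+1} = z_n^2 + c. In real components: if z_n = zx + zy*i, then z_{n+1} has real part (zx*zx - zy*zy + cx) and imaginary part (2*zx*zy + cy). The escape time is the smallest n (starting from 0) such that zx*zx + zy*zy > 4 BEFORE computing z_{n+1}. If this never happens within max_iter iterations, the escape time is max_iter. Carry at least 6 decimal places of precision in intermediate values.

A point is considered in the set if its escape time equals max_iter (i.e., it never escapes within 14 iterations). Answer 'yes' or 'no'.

z_0 = 0 + 0i, c = -1.7720 + 0.2620i
Iter 1: z = -1.7720 + 0.2620i, |z|^2 = 3.2086
Iter 2: z = 1.2993 + -0.6665i, |z|^2 = 2.1325
Iter 3: z = -0.5280 + -1.4701i, |z|^2 = 2.4399
Iter 4: z = -3.6544 + 1.8143i, |z|^2 = 16.6466
Escaped at iteration 4

Answer: no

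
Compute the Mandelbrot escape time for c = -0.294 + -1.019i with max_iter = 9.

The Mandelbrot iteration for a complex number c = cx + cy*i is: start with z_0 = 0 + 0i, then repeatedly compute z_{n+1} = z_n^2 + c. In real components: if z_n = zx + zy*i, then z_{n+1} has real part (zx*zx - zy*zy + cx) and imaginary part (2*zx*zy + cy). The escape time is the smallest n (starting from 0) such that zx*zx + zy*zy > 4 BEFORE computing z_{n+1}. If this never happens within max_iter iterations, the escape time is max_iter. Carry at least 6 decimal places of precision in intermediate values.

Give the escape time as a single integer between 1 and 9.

z_0 = 0 + 0i, c = -0.2940 + -1.0190i
Iter 1: z = -0.2940 + -1.0190i, |z|^2 = 1.1248
Iter 2: z = -1.2459 + -0.4198i, |z|^2 = 1.7286
Iter 3: z = 1.0821 + 0.0271i, |z|^2 = 1.1716
Iter 4: z = 0.8761 + -0.9602i, |z|^2 = 1.6897
Iter 5: z = -0.4484 + -2.7016i, |z|^2 = 7.4999
Escaped at iteration 5

Answer: 5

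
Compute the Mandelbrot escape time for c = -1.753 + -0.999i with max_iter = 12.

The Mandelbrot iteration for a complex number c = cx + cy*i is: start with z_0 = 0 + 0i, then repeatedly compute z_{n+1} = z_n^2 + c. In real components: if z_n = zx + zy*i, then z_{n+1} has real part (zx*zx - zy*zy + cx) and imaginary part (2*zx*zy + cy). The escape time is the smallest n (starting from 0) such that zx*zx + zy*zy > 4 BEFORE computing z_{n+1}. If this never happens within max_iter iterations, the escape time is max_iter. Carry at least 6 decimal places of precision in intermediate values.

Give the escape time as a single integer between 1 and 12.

Answer: 1

Derivation:
z_0 = 0 + 0i, c = -1.7530 + -0.9990i
Iter 1: z = -1.7530 + -0.9990i, |z|^2 = 4.0710
Escaped at iteration 1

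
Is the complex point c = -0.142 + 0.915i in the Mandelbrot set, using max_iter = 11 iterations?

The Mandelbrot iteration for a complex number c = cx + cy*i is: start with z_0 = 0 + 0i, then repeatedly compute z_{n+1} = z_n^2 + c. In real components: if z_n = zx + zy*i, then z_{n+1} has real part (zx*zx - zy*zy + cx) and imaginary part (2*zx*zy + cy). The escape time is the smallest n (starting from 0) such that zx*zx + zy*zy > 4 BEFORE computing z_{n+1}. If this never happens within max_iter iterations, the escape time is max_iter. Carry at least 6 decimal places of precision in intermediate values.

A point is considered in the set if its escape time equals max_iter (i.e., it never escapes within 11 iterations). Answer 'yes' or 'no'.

Answer: yes

Derivation:
z_0 = 0 + 0i, c = -0.1420 + 0.9150i
Iter 1: z = -0.1420 + 0.9150i, |z|^2 = 0.8574
Iter 2: z = -0.9591 + 0.6551i, |z|^2 = 1.3490
Iter 3: z = 0.3486 + -0.3416i, |z|^2 = 0.2382
Iter 4: z = -0.1372 + 0.6768i, |z|^2 = 0.4769
Iter 5: z = -0.5813 + 0.7293i, |z|^2 = 0.8697
Iter 6: z = -0.3360 + 0.0672i, |z|^2 = 0.1174
Iter 7: z = -0.0336 + 0.8698i, |z|^2 = 0.7578
Iter 8: z = -0.8975 + 0.8565i, |z|^2 = 1.5391
Iter 9: z = -0.0701 + -0.6224i, |z|^2 = 0.3923
Iter 10: z = -0.5245 + 1.0023i, |z|^2 = 1.2796
Did not escape in 11 iterations → in set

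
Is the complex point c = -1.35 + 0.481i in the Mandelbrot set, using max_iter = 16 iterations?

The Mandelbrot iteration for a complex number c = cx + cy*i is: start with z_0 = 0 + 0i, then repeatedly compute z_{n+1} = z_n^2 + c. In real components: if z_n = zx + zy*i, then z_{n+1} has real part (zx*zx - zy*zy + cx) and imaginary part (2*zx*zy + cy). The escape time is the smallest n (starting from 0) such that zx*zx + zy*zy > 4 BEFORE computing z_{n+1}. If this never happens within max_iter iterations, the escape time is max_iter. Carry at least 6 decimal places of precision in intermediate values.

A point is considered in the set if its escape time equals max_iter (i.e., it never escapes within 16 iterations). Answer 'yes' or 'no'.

z_0 = 0 + 0i, c = -1.3500 + 0.4810i
Iter 1: z = -1.3500 + 0.4810i, |z|^2 = 2.0539
Iter 2: z = 0.2411 + -0.8177i, |z|^2 = 0.7268
Iter 3: z = -1.9605 + 0.0866i, |z|^2 = 3.8510
Iter 4: z = 2.4860 + 0.1413i, |z|^2 = 6.2001
Escaped at iteration 4

Answer: no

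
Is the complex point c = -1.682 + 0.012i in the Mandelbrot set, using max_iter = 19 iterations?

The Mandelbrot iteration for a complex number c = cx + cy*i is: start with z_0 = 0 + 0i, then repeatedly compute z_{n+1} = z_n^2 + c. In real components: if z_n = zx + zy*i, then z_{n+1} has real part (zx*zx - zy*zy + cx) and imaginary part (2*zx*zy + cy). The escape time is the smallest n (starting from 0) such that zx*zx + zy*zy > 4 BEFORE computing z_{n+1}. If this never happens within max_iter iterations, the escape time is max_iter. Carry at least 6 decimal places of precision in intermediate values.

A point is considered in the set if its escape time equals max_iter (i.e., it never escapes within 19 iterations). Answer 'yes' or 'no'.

Answer: no

Derivation:
z_0 = 0 + 0i, c = -1.6820 + 0.0120i
Iter 1: z = -1.6820 + 0.0120i, |z|^2 = 2.8293
Iter 2: z = 1.1470 + -0.0284i, |z|^2 = 1.3164
Iter 3: z = -0.3672 + -0.0531i, |z|^2 = 0.1377
Iter 4: z = -1.5500 + 0.0510i, |z|^2 = 2.4049
Iter 5: z = 0.7177 + -0.1460i, |z|^2 = 0.5365
Iter 6: z = -1.1882 + -0.1976i, |z|^2 = 1.4508
Iter 7: z = -0.3093 + 0.4817i, |z|^2 = 0.3277
Iter 8: z = -1.8183 + -0.2860i, |z|^2 = 3.3881
Iter 9: z = 1.5425 + 1.0520i, |z|^2 = 3.4860
Iter 10: z = -0.4094 + 3.2574i, |z|^2 = 10.7783
Escaped at iteration 10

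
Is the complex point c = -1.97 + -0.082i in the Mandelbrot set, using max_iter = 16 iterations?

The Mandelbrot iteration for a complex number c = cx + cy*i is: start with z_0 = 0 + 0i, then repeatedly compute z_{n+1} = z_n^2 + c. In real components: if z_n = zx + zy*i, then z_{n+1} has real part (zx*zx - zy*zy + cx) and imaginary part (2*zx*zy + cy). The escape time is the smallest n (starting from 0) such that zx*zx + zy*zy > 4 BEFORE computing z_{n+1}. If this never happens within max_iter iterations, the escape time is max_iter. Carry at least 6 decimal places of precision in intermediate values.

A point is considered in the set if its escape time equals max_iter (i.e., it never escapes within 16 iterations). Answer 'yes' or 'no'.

z_0 = 0 + 0i, c = -1.9700 + -0.0820i
Iter 1: z = -1.9700 + -0.0820i, |z|^2 = 3.8876
Iter 2: z = 1.9042 + 0.2411i, |z|^2 = 3.6840
Iter 3: z = 1.5978 + 0.8361i, |z|^2 = 3.2520
Iter 4: z = -0.1162 + 2.5898i, |z|^2 = 6.7208
Escaped at iteration 4

Answer: no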